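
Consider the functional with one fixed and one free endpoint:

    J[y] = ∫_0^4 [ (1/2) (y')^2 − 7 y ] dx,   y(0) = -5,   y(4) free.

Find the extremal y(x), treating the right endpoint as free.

The Lagrangian L = (1/2) (y')^2 − 7 y gives
    ∂L/∂y = −7,   ∂L/∂y' = y'.
Euler-Lagrange: d/dx(y') − (−7) = 0, i.e. y'' + 7 = 0, so
    y(x) = −(7/2) x^2 + C1 x + C2.
Fixed left endpoint y(0) = -5 ⇒ C2 = -5.
The right endpoint x = 4 is free, so the natural (transversality) condition is ∂L/∂y' |_{x=4} = 0, i.e. y'(4) = 0.
Compute y'(x) = −7 x + C1, so y'(4) = −28 + C1 = 0 ⇒ C1 = 28.
Therefore the extremal is
    y(x) = −(7/2) x^2 + 28 x − 5.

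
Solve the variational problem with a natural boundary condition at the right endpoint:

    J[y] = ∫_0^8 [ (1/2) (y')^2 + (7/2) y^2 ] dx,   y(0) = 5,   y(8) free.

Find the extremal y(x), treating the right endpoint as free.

The Lagrangian L = (1/2) (y')^2 + (7/2) y^2 gives
    ∂L/∂y = 7 y,   ∂L/∂y' = y'.
Euler-Lagrange: y'' − 7 y = 0.
With k = sqrt(7), the general solution is
    y(x) = A cosh(sqrt(7) x) + B sinh(sqrt(7) x).
Fixed left endpoint y(0) = 5 ⇒ A = 5.
The right endpoint x = 8 is free, so the natural (transversality) condition is ∂L/∂y' |_{x=8} = 0, i.e. y'(8) = 0.
Compute y'(x) = A k sinh(k x) + B k cosh(k x), so
    y'(8) = A k sinh(k·8) + B k cosh(k·8) = 0
    ⇒ B = −A tanh(k·8) = − 5 tanh(sqrt(7)·8).
Therefore the extremal is
    y(x) = 5 cosh(sqrt(7) x) − 5 tanh(sqrt(7)·8) sinh(sqrt(7) x).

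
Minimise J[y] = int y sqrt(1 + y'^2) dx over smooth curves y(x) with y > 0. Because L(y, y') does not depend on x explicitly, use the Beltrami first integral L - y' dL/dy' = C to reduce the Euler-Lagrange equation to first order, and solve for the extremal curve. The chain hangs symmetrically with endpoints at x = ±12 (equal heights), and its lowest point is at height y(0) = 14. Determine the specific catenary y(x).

The Lagrangian L(y, y') = y sqrt(1 + y'^2) has no explicit x dependence, so the Beltrami identity applies:
    L − y' ∂L/∂y' = C.
Compute ∂L/∂y' = y · y' / sqrt(1 + y'^2). Then
    L − y' ∂L/∂y'
    = y sqrt(1 + y'^2) − y · y'^2 / sqrt(1 + y'^2)
    = y (1 + y'^2 − y'^2) / sqrt(1 + y'^2)
    = y / sqrt(1 + y'^2) = C.
Squaring gives y^2 = C^2 (1 + y'^2), i.e.
    y'^2 = y^2 / C^2 − 1.
Separating variables,
    dy / sqrt(y^2 − C^2) = dx / C,
and integrating gives arccosh(y / C) = (x − a)/C, so
    y(x) = C cosh((x − a)/C),
the catenary. The constants C and a are fixed by the two endpoint conditions (and, for the hanging-chain problem, the length constraint selects C).
Now fit the given data. The endpoints x = ±12 are symmetric at equal height, so the catenary is even about its minimum: a = 0 and y(x) = C cosh(x/C). The lowest point is y(0) = C cosh(0) = C, and we are told y(0) = 14, so C = 14. Therefore
    y(x) = 14 cosh(x/14),
and at the endpoints
    y(±12) = 14 cosh(12/14).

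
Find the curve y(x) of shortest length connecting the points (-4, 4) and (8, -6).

Arc-length functional: J[y] = ∫ sqrt(1 + (y')^2) dx.
Lagrangian L = sqrt(1 + (y')^2) has no explicit y dependence, so ∂L/∂y = 0 and the Euler-Lagrange equation gives
    d/dx( y' / sqrt(1 + (y')^2) ) = 0  ⇒  y' / sqrt(1 + (y')^2) = const.
Hence y' is constant, so y(x) is affine.
Fitting the endpoints (-4, 4) and (8, -6):
    slope m = ((-6) − 4) / (8 − (-4)) = -5/6,
    intercept c = 4 − m·(-4) = 2/3.
Extremal: y(x) = (-5/6) x + 2/3.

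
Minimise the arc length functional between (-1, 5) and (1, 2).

Arc-length functional: J[y] = ∫ sqrt(1 + (y')^2) dx.
Lagrangian L = sqrt(1 + (y')^2) has no explicit y dependence, so ∂L/∂y = 0 and the Euler-Lagrange equation gives
    d/dx( y' / sqrt(1 + (y')^2) ) = 0  ⇒  y' / sqrt(1 + (y')^2) = const.
Hence y' is constant, so y(x) is affine.
Fitting the endpoints (-1, 5) and (1, 2):
    slope m = (2 − 5) / (1 − (-1)) = -3/2,
    intercept c = 5 − m·(-1) = 7/2.
Extremal: y(x) = (-3/2) x + 7/2.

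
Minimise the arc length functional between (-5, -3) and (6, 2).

Arc-length functional: J[y] = ∫ sqrt(1 + (y')^2) dx.
Lagrangian L = sqrt(1 + (y')^2) has no explicit y dependence, so ∂L/∂y = 0 and the Euler-Lagrange equation gives
    d/dx( y' / sqrt(1 + (y')^2) ) = 0  ⇒  y' / sqrt(1 + (y')^2) = const.
Hence y' is constant, so y(x) is affine.
Fitting the endpoints (-5, -3) and (6, 2):
    slope m = (2 − (-3)) / (6 − (-5)) = 5/11,
    intercept c = (-3) − m·(-5) = -8/11.
Extremal: y(x) = (5/11) x - 8/11.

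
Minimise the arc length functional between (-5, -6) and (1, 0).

Arc-length functional: J[y] = ∫ sqrt(1 + (y')^2) dx.
Lagrangian L = sqrt(1 + (y')^2) has no explicit y dependence, so ∂L/∂y = 0 and the Euler-Lagrange equation gives
    d/dx( y' / sqrt(1 + (y')^2) ) = 0  ⇒  y' / sqrt(1 + (y')^2) = const.
Hence y' is constant, so y(x) is affine.
Fitting the endpoints (-5, -6) and (1, 0):
    slope m = (0 − (-6)) / (1 − (-5)) = 1,
    intercept c = (-6) − m·(-5) = -1.
Extremal: y(x) = x - 1.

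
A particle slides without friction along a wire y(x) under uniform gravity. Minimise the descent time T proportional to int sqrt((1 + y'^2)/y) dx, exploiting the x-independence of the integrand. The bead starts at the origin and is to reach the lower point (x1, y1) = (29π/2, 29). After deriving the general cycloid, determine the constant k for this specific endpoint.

The Lagrangian L = sqrt((1 + y'^2) / y) has no explicit x dependence, so the Beltrami identity applies:
    L − y' ∂L/∂y' = C.
Compute ∂L/∂y' = y' / sqrt(y (1 + y'^2)).
Substitute:
    sqrt((1 + y'^2)/y) − y'·y' / sqrt(y (1 + y'^2))
    = (1 + y'^2) / sqrt(y (1 + y'^2)) − y'^2 / sqrt(y (1 + y'^2))
    = 1 / sqrt(y (1 + y'^2)) = C.
Squaring and rearranging gives the first integral
    y (1 + y'^2) = 1/C^2 =: k   (constant).
Solving this first-order ODE by the substitution
    y = (k/2)(1 − cos θ)
yields the cycloid parameterisation
    x(θ) = (k/2)(θ − sin θ),   y(θ) = (k/2)(1 − cos θ).
The constant k is fixed by the endpoint condition.
Now fit the given lower endpoint (x1, y1) = (29π/2, 29). At the bottom of the first arch (θ = π), the parametric equations give
    y(π) = (k/2)(1 − cos π) = k,
    x(π) = (k/2)(π − sin π) = kπ/2.
Matching y(π) = 29 gives k = 29, consistent with x(π) = 29π/2. Therefore the specific cycloid is
    x(θ) = (29/2)(θ − sin θ),   y(θ) = (29/2)(1 − cos θ).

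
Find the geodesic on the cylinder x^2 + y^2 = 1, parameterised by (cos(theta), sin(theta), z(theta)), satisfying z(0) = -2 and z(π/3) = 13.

Parameterise the cylinder of radius R = 1 as
    r(θ) = (cos θ, sin θ, z(θ)).
The arc-length element is
    ds = sqrt(1 + (dz/dθ)^2) dθ,
so the Lagrangian is L = sqrt(1 + z'^2).
L depends on z' only, not on z or θ, so ∂L/∂z = 0 and
    ∂L/∂z' = z' / sqrt(1 + z'^2).
The Euler-Lagrange equation gives
    d/dθ( z' / sqrt(1 + z'^2) ) = 0,
so z' is constant. Integrating once:
    z(θ) = a θ + b,
a helix on the cylinder (a straight line when the cylinder is unrolled). The constants a, b are determined by the endpoint conditions.
With endpoint conditions z(0) = -2 and z(π/3) = 13: from z(0) = b we get b = -2, and a·π/3 + -2 = 13 gives a = 45/π, so
    z(θ) = (45/π) θ − 2.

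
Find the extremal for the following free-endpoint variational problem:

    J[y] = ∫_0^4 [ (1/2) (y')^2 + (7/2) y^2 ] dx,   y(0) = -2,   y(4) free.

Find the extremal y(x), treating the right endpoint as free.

The Lagrangian L = (1/2) (y')^2 + (7/2) y^2 gives
    ∂L/∂y = 7 y,   ∂L/∂y' = y'.
Euler-Lagrange: y'' − 7 y = 0.
With k = sqrt(7), the general solution is
    y(x) = A cosh(sqrt(7) x) + B sinh(sqrt(7) x).
Fixed left endpoint y(0) = -2 ⇒ A = -2.
The right endpoint x = 4 is free, so the natural (transversality) condition is ∂L/∂y' |_{x=4} = 0, i.e. y'(4) = 0.
Compute y'(x) = A k sinh(k x) + B k cosh(k x), so
    y'(4) = A k sinh(k·4) + B k cosh(k·4) = 0
    ⇒ B = −A tanh(k·4) = 2 tanh(sqrt(7)·4).
Therefore the extremal is
    y(x) = −2 cosh(sqrt(7) x) + 2 tanh(sqrt(7)·4) sinh(sqrt(7) x).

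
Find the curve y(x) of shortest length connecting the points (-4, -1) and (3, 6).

Arc-length functional: J[y] = ∫ sqrt(1 + (y')^2) dx.
Lagrangian L = sqrt(1 + (y')^2) has no explicit y dependence, so ∂L/∂y = 0 and the Euler-Lagrange equation gives
    d/dx( y' / sqrt(1 + (y')^2) ) = 0  ⇒  y' / sqrt(1 + (y')^2) = const.
Hence y' is constant, so y(x) is affine.
Fitting the endpoints (-4, -1) and (3, 6):
    slope m = (6 − (-1)) / (3 − (-4)) = 1,
    intercept c = (-1) − m·(-4) = 3.
Extremal: y(x) = x + 3.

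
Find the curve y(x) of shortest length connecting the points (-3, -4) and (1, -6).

Arc-length functional: J[y] = ∫ sqrt(1 + (y')^2) dx.
Lagrangian L = sqrt(1 + (y')^2) has no explicit y dependence, so ∂L/∂y = 0 and the Euler-Lagrange equation gives
    d/dx( y' / sqrt(1 + (y')^2) ) = 0  ⇒  y' / sqrt(1 + (y')^2) = const.
Hence y' is constant, so y(x) is affine.
Fitting the endpoints (-3, -4) and (1, -6):
    slope m = ((-6) − (-4)) / (1 − (-3)) = -1/2,
    intercept c = (-4) − m·(-3) = -11/2.
Extremal: y(x) = (-1/2) x - 11/2.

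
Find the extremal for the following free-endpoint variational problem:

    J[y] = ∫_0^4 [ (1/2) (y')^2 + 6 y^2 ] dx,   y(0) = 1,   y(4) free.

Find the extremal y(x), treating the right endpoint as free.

The Lagrangian L = (1/2) (y')^2 + 6 y^2 gives
    ∂L/∂y = 12 y,   ∂L/∂y' = y'.
Euler-Lagrange: y'' − 12 y = 0.
With k = sqrt(12), the general solution is
    y(x) = A cosh(sqrt(12) x) + B sinh(sqrt(12) x).
Fixed left endpoint y(0) = 1 ⇒ A = 1.
The right endpoint x = 4 is free, so the natural (transversality) condition is ∂L/∂y' |_{x=4} = 0, i.e. y'(4) = 0.
Compute y'(x) = A k sinh(k x) + B k cosh(k x), so
    y'(4) = A k sinh(k·4) + B k cosh(k·4) = 0
    ⇒ B = −A tanh(k·4) = − tanh(sqrt(12)·4).
Therefore the extremal is
    y(x) = cosh(sqrt(12) x) − tanh(sqrt(12)·4) sinh(sqrt(12) x).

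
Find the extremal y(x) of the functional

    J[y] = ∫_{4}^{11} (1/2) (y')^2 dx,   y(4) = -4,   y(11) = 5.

The Lagrangian is L = (1/2) (y')^2.
Compute ∂L/∂y = 0, ∂L/∂y' = y'.
The Euler-Lagrange equation d/dx(∂L/∂y') − ∂L/∂y = 0 reduces to
    y'' = 0.
Its general solution is
    y(x) = A x + B,
with A, B fixed by the endpoint conditions.
Applying the endpoint conditions y(4) = -4 and y(11) = 5: solve A·4 + B = -4 and A·11 + B = 5. Subtracting gives A(11 − 4) = 5 − -4, so A = 9/7, and B = -4 − A·4 = -64/7. Therefore
    y(x) = (9/7) x - 64/7.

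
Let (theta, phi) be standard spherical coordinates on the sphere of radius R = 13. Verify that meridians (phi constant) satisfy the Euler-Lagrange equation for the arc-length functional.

On the sphere of radius R = 13 with spherical coordinates (θ, φ), the induced metric is
    ds^2 = 169(dθ^2 + sin^2(θ) dφ^2).
Using θ as the parameter, the arc-length functional becomes
    J[φ] = ∫ 13 sqrt(1 + sin^2(θ) (dφ/dθ)^2) dθ.
So L = 13 sqrt(1 + sin^2(θ) φ'^2). Compute
    ∂L/∂φ = 0  (L has no explicit φ dependence),
    ∂L/∂φ' = 13 sin^2(θ) φ' / sqrt(1 + sin^2(θ) φ'^2).
For the candidate φ(θ) = c (constant), φ' = 0, so ∂L/∂φ' evaluated along the candidate vanishes, and ∂L/∂φ is identically zero. Hence
    d/dθ(∂L/∂φ') − ∂L/∂φ = 0
is satisfied. Therefore meridians φ = const are extremals of arc length — they are geodesics on the sphere.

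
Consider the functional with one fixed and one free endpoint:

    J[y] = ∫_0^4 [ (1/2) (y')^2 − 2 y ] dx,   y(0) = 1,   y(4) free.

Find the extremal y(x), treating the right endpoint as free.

The Lagrangian L = (1/2) (y')^2 − 2 y gives
    ∂L/∂y = −2,   ∂L/∂y' = y'.
Euler-Lagrange: d/dx(y') − (−2) = 0, i.e. y'' + 2 = 0, so
    y(x) = −(2/2) x^2 + C1 x + C2.
Fixed left endpoint y(0) = 1 ⇒ C2 = 1.
The right endpoint x = 4 is free, so the natural (transversality) condition is ∂L/∂y' |_{x=4} = 0, i.e. y'(4) = 0.
Compute y'(x) = −2 x + C1, so y'(4) = −8 + C1 = 0 ⇒ C1 = 8.
Therefore the extremal is
    y(x) = −x^2 + 8 x + 1.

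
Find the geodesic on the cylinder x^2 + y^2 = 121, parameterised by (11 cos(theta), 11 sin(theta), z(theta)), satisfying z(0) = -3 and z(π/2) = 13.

Parameterise the cylinder of radius R = 11 as
    r(θ) = (11 cos θ, 11 sin θ, z(θ)).
The arc-length element is
    ds = sqrt(121 + (dz/dθ)^2) dθ,
so the Lagrangian is L = sqrt(121 + z'^2).
L depends on z' only, not on z or θ, so ∂L/∂z = 0 and
    ∂L/∂z' = z' / sqrt(121 + z'^2).
The Euler-Lagrange equation gives
    d/dθ( z' / sqrt(121 + z'^2) ) = 0,
so z' is constant. Integrating once:
    z(θ) = a θ + b,
a helix on the cylinder (a straight line when the cylinder is unrolled). The constants a, b are determined by the endpoint conditions.
With endpoint conditions z(0) = -3 and z(π/2) = 13: from z(0) = b we get b = -3, and a·π/2 + -3 = 13 gives a = 32/π, so
    z(θ) = (32/π) θ − 3.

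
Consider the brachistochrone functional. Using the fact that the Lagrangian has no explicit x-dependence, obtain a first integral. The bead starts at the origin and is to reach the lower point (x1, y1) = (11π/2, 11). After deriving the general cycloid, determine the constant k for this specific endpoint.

The Lagrangian L = sqrt((1 + y'^2) / y) has no explicit x dependence, so the Beltrami identity applies:
    L − y' ∂L/∂y' = C.
Compute ∂L/∂y' = y' / sqrt(y (1 + y'^2)).
Substitute:
    sqrt((1 + y'^2)/y) − y'·y' / sqrt(y (1 + y'^2))
    = (1 + y'^2) / sqrt(y (1 + y'^2)) − y'^2 / sqrt(y (1 + y'^2))
    = 1 / sqrt(y (1 + y'^2)) = C.
Squaring and rearranging gives the first integral
    y (1 + y'^2) = 1/C^2 =: k   (constant).
Solving this first-order ODE by the substitution
    y = (k/2)(1 − cos θ)
yields the cycloid parameterisation
    x(θ) = (k/2)(θ − sin θ),   y(θ) = (k/2)(1 − cos θ).
The constant k is fixed by the endpoint condition.
Now fit the given lower endpoint (x1, y1) = (11π/2, 11). At the bottom of the first arch (θ = π), the parametric equations give
    y(π) = (k/2)(1 − cos π) = k,
    x(π) = (k/2)(π − sin π) = kπ/2.
Matching y(π) = 11 gives k = 11, consistent with x(π) = 11π/2. Therefore the specific cycloid is
    x(θ) = (11/2)(θ − sin θ),   y(θ) = (11/2)(1 − cos θ).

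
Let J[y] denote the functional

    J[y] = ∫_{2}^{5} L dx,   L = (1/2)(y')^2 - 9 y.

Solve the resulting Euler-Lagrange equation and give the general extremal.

The Lagrangian is L = (1/2)(y')^2 - 9 y.
∂L/∂y = -9.
∂L/∂y' = y'.
The Euler-Lagrange equation d/dx(∂L/∂y') − ∂L/∂y = 0 becomes:
    y'' + 9 = 0
General solution: y(x) = -(9/2) x^2 + A x + B, where A and B are arbitrary constants fixed by the endpoint conditions.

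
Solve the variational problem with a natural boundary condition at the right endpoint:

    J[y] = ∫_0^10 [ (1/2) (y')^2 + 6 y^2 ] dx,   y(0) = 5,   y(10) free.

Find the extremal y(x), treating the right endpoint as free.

The Lagrangian L = (1/2) (y')^2 + 6 y^2 gives
    ∂L/∂y = 12 y,   ∂L/∂y' = y'.
Euler-Lagrange: y'' − 12 y = 0.
With k = sqrt(12), the general solution is
    y(x) = A cosh(sqrt(12) x) + B sinh(sqrt(12) x).
Fixed left endpoint y(0) = 5 ⇒ A = 5.
The right endpoint x = 10 is free, so the natural (transversality) condition is ∂L/∂y' |_{x=10} = 0, i.e. y'(10) = 0.
Compute y'(x) = A k sinh(k x) + B k cosh(k x), so
    y'(10) = A k sinh(k·10) + B k cosh(k·10) = 0
    ⇒ B = −A tanh(k·10) = − 5 tanh(sqrt(12)·10).
Therefore the extremal is
    y(x) = 5 cosh(sqrt(12) x) − 5 tanh(sqrt(12)·10) sinh(sqrt(12) x).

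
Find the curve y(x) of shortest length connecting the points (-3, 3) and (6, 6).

Arc-length functional: J[y] = ∫ sqrt(1 + (y')^2) dx.
Lagrangian L = sqrt(1 + (y')^2) has no explicit y dependence, so ∂L/∂y = 0 and the Euler-Lagrange equation gives
    d/dx( y' / sqrt(1 + (y')^2) ) = 0  ⇒  y' / sqrt(1 + (y')^2) = const.
Hence y' is constant, so y(x) is affine.
Fitting the endpoints (-3, 3) and (6, 6):
    slope m = (6 − 3) / (6 − (-3)) = 1/3,
    intercept c = 3 − m·(-3) = 4.
Extremal: y(x) = (1/3) x + 4.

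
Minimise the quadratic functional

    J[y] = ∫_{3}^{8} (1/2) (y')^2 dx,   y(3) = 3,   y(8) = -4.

The Lagrangian is L = (1/2) (y')^2.
Compute ∂L/∂y = 0, ∂L/∂y' = y'.
The Euler-Lagrange equation d/dx(∂L/∂y') − ∂L/∂y = 0 reduces to
    y'' = 0.
Its general solution is
    y(x) = A x + B,
with A, B fixed by the endpoint conditions.
Applying the endpoint conditions y(3) = 3 and y(8) = -4: solve A·3 + B = 3 and A·8 + B = -4. Subtracting gives A(8 − 3) = -4 − 3, so A = -7/5, and B = 3 − A·3 = 36/5. Therefore
    y(x) = (-7/5) x + 36/5.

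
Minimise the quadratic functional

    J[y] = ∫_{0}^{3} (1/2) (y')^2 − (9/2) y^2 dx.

The Lagrangian is L = (1/2) (y')^2 − (9/2) y^2.
Compute ∂L/∂y = -9y, ∂L/∂y' = y'.
The Euler-Lagrange equation d/dx(∂L/∂y') − ∂L/∂y = 0 reduces to
    y'' + 9 y = 0.
Its general solution is
    y(x) = A sin(3x) + B cos(3x),
with A, B fixed by the endpoint conditions.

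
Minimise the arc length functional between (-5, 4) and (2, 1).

Arc-length functional: J[y] = ∫ sqrt(1 + (y')^2) dx.
Lagrangian L = sqrt(1 + (y')^2) has no explicit y dependence, so ∂L/∂y = 0 and the Euler-Lagrange equation gives
    d/dx( y' / sqrt(1 + (y')^2) ) = 0  ⇒  y' / sqrt(1 + (y')^2) = const.
Hence y' is constant, so y(x) is affine.
Fitting the endpoints (-5, 4) and (2, 1):
    slope m = (1 − 4) / (2 − (-5)) = -3/7,
    intercept c = 4 − m·(-5) = 13/7.
Extremal: y(x) = (-3/7) x + 13/7.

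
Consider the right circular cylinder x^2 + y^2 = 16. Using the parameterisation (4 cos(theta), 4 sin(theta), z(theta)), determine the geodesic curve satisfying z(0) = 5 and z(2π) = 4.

Parameterise the cylinder of radius R = 4 as
    r(θ) = (4 cos θ, 4 sin θ, z(θ)).
The arc-length element is
    ds = sqrt(16 + (dz/dθ)^2) dθ,
so the Lagrangian is L = sqrt(16 + z'^2).
L depends on z' only, not on z or θ, so ∂L/∂z = 0 and
    ∂L/∂z' = z' / sqrt(16 + z'^2).
The Euler-Lagrange equation gives
    d/dθ( z' / sqrt(16 + z'^2) ) = 0,
so z' is constant. Integrating once:
    z(θ) = a θ + b,
a helix on the cylinder (a straight line when the cylinder is unrolled). The constants a, b are determined by the endpoint conditions.
With endpoint conditions z(0) = 5 and z(2π) = 4: from z(0) = b we get b = 5, and a·2π + 5 = 4 gives a = -1/(2π), so
    z(θ) = (-1/(2π)) θ + 5.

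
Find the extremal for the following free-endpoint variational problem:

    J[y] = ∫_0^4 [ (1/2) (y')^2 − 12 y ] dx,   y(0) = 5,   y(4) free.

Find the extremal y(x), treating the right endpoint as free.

The Lagrangian L = (1/2) (y')^2 − 12 y gives
    ∂L/∂y = −12,   ∂L/∂y' = y'.
Euler-Lagrange: d/dx(y') − (−12) = 0, i.e. y'' + 12 = 0, so
    y(x) = −(12/2) x^2 + C1 x + C2.
Fixed left endpoint y(0) = 5 ⇒ C2 = 5.
The right endpoint x = 4 is free, so the natural (transversality) condition is ∂L/∂y' |_{x=4} = 0, i.e. y'(4) = 0.
Compute y'(x) = −12 x + C1, so y'(4) = −48 + C1 = 0 ⇒ C1 = 48.
Therefore the extremal is
    y(x) = −6 x^2 + 48 x + 5.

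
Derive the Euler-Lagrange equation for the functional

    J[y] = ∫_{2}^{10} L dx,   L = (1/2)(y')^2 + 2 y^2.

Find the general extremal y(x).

The Lagrangian is L = (1/2)(y')^2 + 2 y^2.
∂L/∂y = 4y.
∂L/∂y' = y'.
The Euler-Lagrange equation d/dx(∂L/∂y') − ∂L/∂y = 0 becomes:
    y'' - 4 y = 0
General solution: y(x) = A e^(2x) + B e^(-2x), where A and B are arbitrary constants fixed by the endpoint conditions.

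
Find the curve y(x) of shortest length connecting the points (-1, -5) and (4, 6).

Arc-length functional: J[y] = ∫ sqrt(1 + (y')^2) dx.
Lagrangian L = sqrt(1 + (y')^2) has no explicit y dependence, so ∂L/∂y = 0 and the Euler-Lagrange equation gives
    d/dx( y' / sqrt(1 + (y')^2) ) = 0  ⇒  y' / sqrt(1 + (y')^2) = const.
Hence y' is constant, so y(x) is affine.
Fitting the endpoints (-1, -5) and (4, 6):
    slope m = (6 − (-5)) / (4 − (-1)) = 11/5,
    intercept c = (-5) − m·(-1) = -14/5.
Extremal: y(x) = (11/5) x - 14/5.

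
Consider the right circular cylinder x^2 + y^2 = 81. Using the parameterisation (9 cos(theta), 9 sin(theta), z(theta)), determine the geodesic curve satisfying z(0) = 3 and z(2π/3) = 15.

Parameterise the cylinder of radius R = 9 as
    r(θ) = (9 cos θ, 9 sin θ, z(θ)).
The arc-length element is
    ds = sqrt(81 + (dz/dθ)^2) dθ,
so the Lagrangian is L = sqrt(81 + z'^2).
L depends on z' only, not on z or θ, so ∂L/∂z = 0 and
    ∂L/∂z' = z' / sqrt(81 + z'^2).
The Euler-Lagrange equation gives
    d/dθ( z' / sqrt(81 + z'^2) ) = 0,
so z' is constant. Integrating once:
    z(θ) = a θ + b,
a helix on the cylinder (a straight line when the cylinder is unrolled). The constants a, b are determined by the endpoint conditions.
With endpoint conditions z(0) = 3 and z(2π/3) = 15: from z(0) = b we get b = 3, and a·2π/3 + 3 = 15 gives a = 18/π, so
    z(θ) = (18/π) θ + 3.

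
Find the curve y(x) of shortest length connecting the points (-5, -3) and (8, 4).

Arc-length functional: J[y] = ∫ sqrt(1 + (y')^2) dx.
Lagrangian L = sqrt(1 + (y')^2) has no explicit y dependence, so ∂L/∂y = 0 and the Euler-Lagrange equation gives
    d/dx( y' / sqrt(1 + (y')^2) ) = 0  ⇒  y' / sqrt(1 + (y')^2) = const.
Hence y' is constant, so y(x) is affine.
Fitting the endpoints (-5, -3) and (8, 4):
    slope m = (4 − (-3)) / (8 − (-5)) = 7/13,
    intercept c = (-3) − m·(-5) = -4/13.
Extremal: y(x) = (7/13) x - 4/13.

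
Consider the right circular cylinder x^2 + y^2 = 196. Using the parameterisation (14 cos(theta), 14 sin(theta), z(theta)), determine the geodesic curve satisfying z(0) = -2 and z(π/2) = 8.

Parameterise the cylinder of radius R = 14 as
    r(θ) = (14 cos θ, 14 sin θ, z(θ)).
The arc-length element is
    ds = sqrt(196 + (dz/dθ)^2) dθ,
so the Lagrangian is L = sqrt(196 + z'^2).
L depends on z' only, not on z or θ, so ∂L/∂z = 0 and
    ∂L/∂z' = z' / sqrt(196 + z'^2).
The Euler-Lagrange equation gives
    d/dθ( z' / sqrt(196 + z'^2) ) = 0,
so z' is constant. Integrating once:
    z(θ) = a θ + b,
a helix on the cylinder (a straight line when the cylinder is unrolled). The constants a, b are determined by the endpoint conditions.
With endpoint conditions z(0) = -2 and z(π/2) = 8: from z(0) = b we get b = -2, and a·π/2 + -2 = 8 gives a = 20/π, so
    z(θ) = (20/π) θ − 2.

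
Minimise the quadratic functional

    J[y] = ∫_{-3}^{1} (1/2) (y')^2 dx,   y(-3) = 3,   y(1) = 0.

The Lagrangian is L = (1/2) (y')^2.
Compute ∂L/∂y = 0, ∂L/∂y' = y'.
The Euler-Lagrange equation d/dx(∂L/∂y') − ∂L/∂y = 0 reduces to
    y'' = 0.
Its general solution is
    y(x) = A x + B,
with A, B fixed by the endpoint conditions.
Applying the endpoint conditions y(-3) = 3 and y(1) = 0: solve A·-3 + B = 3 and A·1 + B = 0. Subtracting gives A(1 − -3) = 0 − 3, so A = -3/4, and B = 3 − A·-3 = 3/4. Therefore
    y(x) = (-3/4) x + 3/4.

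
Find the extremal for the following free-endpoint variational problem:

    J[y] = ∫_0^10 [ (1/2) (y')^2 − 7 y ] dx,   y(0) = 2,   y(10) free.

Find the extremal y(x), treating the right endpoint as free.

The Lagrangian L = (1/2) (y')^2 − 7 y gives
    ∂L/∂y = −7,   ∂L/∂y' = y'.
Euler-Lagrange: d/dx(y') − (−7) = 0, i.e. y'' + 7 = 0, so
    y(x) = −(7/2) x^2 + C1 x + C2.
Fixed left endpoint y(0) = 2 ⇒ C2 = 2.
The right endpoint x = 10 is free, so the natural (transversality) condition is ∂L/∂y' |_{x=10} = 0, i.e. y'(10) = 0.
Compute y'(x) = −7 x + C1, so y'(10) = −70 + C1 = 0 ⇒ C1 = 70.
Therefore the extremal is
    y(x) = −(7/2) x^2 + 70 x + 2.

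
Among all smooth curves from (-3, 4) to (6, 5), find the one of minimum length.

Arc-length functional: J[y] = ∫ sqrt(1 + (y')^2) dx.
Lagrangian L = sqrt(1 + (y')^2) has no explicit y dependence, so ∂L/∂y = 0 and the Euler-Lagrange equation gives
    d/dx( y' / sqrt(1 + (y')^2) ) = 0  ⇒  y' / sqrt(1 + (y')^2) = const.
Hence y' is constant, so y(x) is affine.
Fitting the endpoints (-3, 4) and (6, 5):
    slope m = (5 − 4) / (6 − (-3)) = 1/9,
    intercept c = 4 − m·(-3) = 13/3.
Extremal: y(x) = (1/9) x + 13/3.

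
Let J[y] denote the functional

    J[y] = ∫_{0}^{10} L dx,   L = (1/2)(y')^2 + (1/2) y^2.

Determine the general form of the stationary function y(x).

The Lagrangian is L = (1/2)(y')^2 + (1/2) y^2.
∂L/∂y = y.
∂L/∂y' = y'.
The Euler-Lagrange equation d/dx(∂L/∂y') − ∂L/∂y = 0 becomes:
    y'' - y = 0
General solution: y(x) = A e^x + B e^(-x), where A and B are arbitrary constants fixed by the endpoint conditions.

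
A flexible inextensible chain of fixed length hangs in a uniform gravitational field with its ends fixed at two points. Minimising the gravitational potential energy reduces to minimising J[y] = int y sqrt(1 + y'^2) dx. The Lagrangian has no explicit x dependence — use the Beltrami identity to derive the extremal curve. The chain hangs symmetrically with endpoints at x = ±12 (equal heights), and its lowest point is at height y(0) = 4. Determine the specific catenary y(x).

The Lagrangian L(y, y') = y sqrt(1 + y'^2) has no explicit x dependence, so the Beltrami identity applies:
    L − y' ∂L/∂y' = C.
Compute ∂L/∂y' = y · y' / sqrt(1 + y'^2). Then
    L − y' ∂L/∂y'
    = y sqrt(1 + y'^2) − y · y'^2 / sqrt(1 + y'^2)
    = y (1 + y'^2 − y'^2) / sqrt(1 + y'^2)
    = y / sqrt(1 + y'^2) = C.
Squaring gives y^2 = C^2 (1 + y'^2), i.e.
    y'^2 = y^2 / C^2 − 1.
Separating variables,
    dy / sqrt(y^2 − C^2) = dx / C,
and integrating gives arccosh(y / C) = (x − a)/C, so
    y(x) = C cosh((x − a)/C),
the catenary. The constants C and a are fixed by the two endpoint conditions (and, for the hanging-chain problem, the length constraint selects C).
Now fit the given data. The endpoints x = ±12 are symmetric at equal height, so the catenary is even about its minimum: a = 0 and y(x) = C cosh(x/C). The lowest point is y(0) = C cosh(0) = C, and we are told y(0) = 4, so C = 4. Therefore
    y(x) = 4 cosh(x/4),
and at the endpoints
    y(±12) = 4 cosh(12/4).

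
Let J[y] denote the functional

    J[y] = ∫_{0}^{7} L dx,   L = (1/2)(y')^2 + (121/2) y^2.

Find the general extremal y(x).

The Lagrangian is L = (1/2)(y')^2 + (121/2) y^2.
∂L/∂y = 121y.
∂L/∂y' = y'.
The Euler-Lagrange equation d/dx(∂L/∂y') − ∂L/∂y = 0 becomes:
    y'' - 121 y = 0
General solution: y(x) = A e^(11x) + B e^(-11x), where A and B are arbitrary constants fixed by the endpoint conditions.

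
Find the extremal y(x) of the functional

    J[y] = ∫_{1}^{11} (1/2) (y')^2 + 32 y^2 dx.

The Lagrangian is L = (1/2) (y')^2 + 32 y^2.
Compute ∂L/∂y = 64y, ∂L/∂y' = y'.
The Euler-Lagrange equation d/dx(∂L/∂y') − ∂L/∂y = 0 reduces to
    y'' − 64 y = 0.
Its general solution is
    y(x) = A e^(8x) + B e^(−8x),
with A, B fixed by the endpoint conditions.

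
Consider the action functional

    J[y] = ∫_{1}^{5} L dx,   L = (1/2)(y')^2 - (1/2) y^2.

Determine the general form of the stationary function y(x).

The Lagrangian is L = (1/2)(y')^2 - (1/2) y^2.
∂L/∂y = -y.
∂L/∂y' = y'.
The Euler-Lagrange equation d/dx(∂L/∂y') − ∂L/∂y = 0 becomes:
    y'' + y = 0
General solution: y(x) = A sin(x) + B cos(x), where A and B are arbitrary constants fixed by the endpoint conditions.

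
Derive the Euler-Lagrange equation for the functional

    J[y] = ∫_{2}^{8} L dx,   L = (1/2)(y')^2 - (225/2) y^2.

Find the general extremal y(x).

The Lagrangian is L = (1/2)(y')^2 - (225/2) y^2.
∂L/∂y = -225y.
∂L/∂y' = y'.
The Euler-Lagrange equation d/dx(∂L/∂y') − ∂L/∂y = 0 becomes:
    y'' + 225 y = 0
General solution: y(x) = A sin(15x) + B cos(15x), where A and B are arbitrary constants fixed by the endpoint conditions.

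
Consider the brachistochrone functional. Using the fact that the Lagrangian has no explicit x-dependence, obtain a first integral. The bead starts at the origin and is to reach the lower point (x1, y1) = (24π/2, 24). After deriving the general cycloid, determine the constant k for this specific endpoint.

The Lagrangian L = sqrt((1 + y'^2) / y) has no explicit x dependence, so the Beltrami identity applies:
    L − y' ∂L/∂y' = C.
Compute ∂L/∂y' = y' / sqrt(y (1 + y'^2)).
Substitute:
    sqrt((1 + y'^2)/y) − y'·y' / sqrt(y (1 + y'^2))
    = (1 + y'^2) / sqrt(y (1 + y'^2)) − y'^2 / sqrt(y (1 + y'^2))
    = 1 / sqrt(y (1 + y'^2)) = C.
Squaring and rearranging gives the first integral
    y (1 + y'^2) = 1/C^2 =: k   (constant).
Solving this first-order ODE by the substitution
    y = (k/2)(1 − cos θ)
yields the cycloid parameterisation
    x(θ) = (k/2)(θ − sin θ),   y(θ) = (k/2)(1 − cos θ).
The constant k is fixed by the endpoint condition.
Now fit the given lower endpoint (x1, y1) = (24π/2, 24). At the bottom of the first arch (θ = π), the parametric equations give
    y(π) = (k/2)(1 − cos π) = k,
    x(π) = (k/2)(π − sin π) = kπ/2.
Matching y(π) = 24 gives k = 24, consistent with x(π) = 24π/2. Therefore the specific cycloid is
    x(θ) = (24/2)(θ − sin θ),   y(θ) = (24/2)(1 − cos θ).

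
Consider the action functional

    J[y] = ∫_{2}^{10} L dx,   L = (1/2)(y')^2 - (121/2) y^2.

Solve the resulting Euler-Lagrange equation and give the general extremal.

The Lagrangian is L = (1/2)(y')^2 - (121/2) y^2.
∂L/∂y = -121y.
∂L/∂y' = y'.
The Euler-Lagrange equation d/dx(∂L/∂y') − ∂L/∂y = 0 becomes:
    y'' + 121 y = 0
General solution: y(x) = A sin(11x) + B cos(11x), where A and B are arbitrary constants fixed by the endpoint conditions.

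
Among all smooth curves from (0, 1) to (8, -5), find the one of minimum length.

Arc-length functional: J[y] = ∫ sqrt(1 + (y')^2) dx.
Lagrangian L = sqrt(1 + (y')^2) has no explicit y dependence, so ∂L/∂y = 0 and the Euler-Lagrange equation gives
    d/dx( y' / sqrt(1 + (y')^2) ) = 0  ⇒  y' / sqrt(1 + (y')^2) = const.
Hence y' is constant, so y(x) is affine.
Fitting the endpoints (0, 1) and (8, -5):
    slope m = ((-5) − 1) / (8 − 0) = -3/4,
    intercept c = 1 − m·0 = 1.
Extremal: y(x) = (-3/4) x + 1.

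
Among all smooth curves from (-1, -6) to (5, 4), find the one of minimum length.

Arc-length functional: J[y] = ∫ sqrt(1 + (y')^2) dx.
Lagrangian L = sqrt(1 + (y')^2) has no explicit y dependence, so ∂L/∂y = 0 and the Euler-Lagrange equation gives
    d/dx( y' / sqrt(1 + (y')^2) ) = 0  ⇒  y' / sqrt(1 + (y')^2) = const.
Hence y' is constant, so y(x) is affine.
Fitting the endpoints (-1, -6) and (5, 4):
    slope m = (4 − (-6)) / (5 − (-1)) = 5/3,
    intercept c = (-6) − m·(-1) = -13/3.
Extremal: y(x) = (5/3) x - 13/3.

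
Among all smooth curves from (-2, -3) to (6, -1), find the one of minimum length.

Arc-length functional: J[y] = ∫ sqrt(1 + (y')^2) dx.
Lagrangian L = sqrt(1 + (y')^2) has no explicit y dependence, so ∂L/∂y = 0 and the Euler-Lagrange equation gives
    d/dx( y' / sqrt(1 + (y')^2) ) = 0  ⇒  y' / sqrt(1 + (y')^2) = const.
Hence y' is constant, so y(x) is affine.
Fitting the endpoints (-2, -3) and (6, -1):
    slope m = ((-1) − (-3)) / (6 − (-2)) = 1/4,
    intercept c = (-3) − m·(-2) = -5/2.
Extremal: y(x) = (1/4) x - 5/2.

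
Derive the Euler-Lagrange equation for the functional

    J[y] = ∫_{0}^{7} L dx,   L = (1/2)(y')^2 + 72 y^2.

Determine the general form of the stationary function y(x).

The Lagrangian is L = (1/2)(y')^2 + 72 y^2.
∂L/∂y = 144y.
∂L/∂y' = y'.
The Euler-Lagrange equation d/dx(∂L/∂y') − ∂L/∂y = 0 becomes:
    y'' - 144 y = 0
General solution: y(x) = A e^(12x) + B e^(-12x), where A and B are arbitrary constants fixed by the endpoint conditions.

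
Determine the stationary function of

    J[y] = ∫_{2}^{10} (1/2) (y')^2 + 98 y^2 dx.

The Lagrangian is L = (1/2) (y')^2 + 98 y^2.
Compute ∂L/∂y = 196y, ∂L/∂y' = y'.
The Euler-Lagrange equation d/dx(∂L/∂y') − ∂L/∂y = 0 reduces to
    y'' − 196 y = 0.
Its general solution is
    y(x) = A e^(14x) + B e^(−14x),
with A, B fixed by the endpoint conditions.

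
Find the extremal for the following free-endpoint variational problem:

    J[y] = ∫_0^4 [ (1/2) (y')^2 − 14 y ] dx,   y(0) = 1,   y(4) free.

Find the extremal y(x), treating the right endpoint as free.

The Lagrangian L = (1/2) (y')^2 − 14 y gives
    ∂L/∂y = −14,   ∂L/∂y' = y'.
Euler-Lagrange: d/dx(y') − (−14) = 0, i.e. y'' + 14 = 0, so
    y(x) = −(14/2) x^2 + C1 x + C2.
Fixed left endpoint y(0) = 1 ⇒ C2 = 1.
The right endpoint x = 4 is free, so the natural (transversality) condition is ∂L/∂y' |_{x=4} = 0, i.e. y'(4) = 0.
Compute y'(x) = −14 x + C1, so y'(4) = −56 + C1 = 0 ⇒ C1 = 56.
Therefore the extremal is
    y(x) = −7 x^2 + 56 x + 1.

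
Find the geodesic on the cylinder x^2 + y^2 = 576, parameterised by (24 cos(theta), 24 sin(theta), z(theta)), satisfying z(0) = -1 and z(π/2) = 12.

Parameterise the cylinder of radius R = 24 as
    r(θ) = (24 cos θ, 24 sin θ, z(θ)).
The arc-length element is
    ds = sqrt(576 + (dz/dθ)^2) dθ,
so the Lagrangian is L = sqrt(576 + z'^2).
L depends on z' only, not on z or θ, so ∂L/∂z = 0 and
    ∂L/∂z' = z' / sqrt(576 + z'^2).
The Euler-Lagrange equation gives
    d/dθ( z' / sqrt(576 + z'^2) ) = 0,
so z' is constant. Integrating once:
    z(θ) = a θ + b,
a helix on the cylinder (a straight line when the cylinder is unrolled). The constants a, b are determined by the endpoint conditions.
With endpoint conditions z(0) = -1 and z(π/2) = 12: from z(0) = b we get b = -1, and a·π/2 + -1 = 12 gives a = 26/π, so
    z(θ) = (26/π) θ − 1.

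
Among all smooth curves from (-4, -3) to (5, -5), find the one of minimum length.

Arc-length functional: J[y] = ∫ sqrt(1 + (y')^2) dx.
Lagrangian L = sqrt(1 + (y')^2) has no explicit y dependence, so ∂L/∂y = 0 and the Euler-Lagrange equation gives
    d/dx( y' / sqrt(1 + (y')^2) ) = 0  ⇒  y' / sqrt(1 + (y')^2) = const.
Hence y' is constant, so y(x) is affine.
Fitting the endpoints (-4, -3) and (5, -5):
    slope m = ((-5) − (-3)) / (5 − (-4)) = -2/9,
    intercept c = (-3) − m·(-4) = -35/9.
Extremal: y(x) = (-2/9) x - 35/9.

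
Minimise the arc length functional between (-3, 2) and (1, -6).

Arc-length functional: J[y] = ∫ sqrt(1 + (y')^2) dx.
Lagrangian L = sqrt(1 + (y')^2) has no explicit y dependence, so ∂L/∂y = 0 and the Euler-Lagrange equation gives
    d/dx( y' / sqrt(1 + (y')^2) ) = 0  ⇒  y' / sqrt(1 + (y')^2) = const.
Hence y' is constant, so y(x) is affine.
Fitting the endpoints (-3, 2) and (1, -6):
    slope m = ((-6) − 2) / (1 − (-3)) = -2,
    intercept c = 2 − m·(-3) = -4.
Extremal: y(x) = -2 x - 4.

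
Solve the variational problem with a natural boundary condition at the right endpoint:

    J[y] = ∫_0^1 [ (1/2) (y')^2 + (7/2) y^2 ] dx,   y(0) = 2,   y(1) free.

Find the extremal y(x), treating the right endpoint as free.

The Lagrangian L = (1/2) (y')^2 + (7/2) y^2 gives
    ∂L/∂y = 7 y,   ∂L/∂y' = y'.
Euler-Lagrange: y'' − 7 y = 0.
With k = sqrt(7), the general solution is
    y(x) = A cosh(sqrt(7) x) + B sinh(sqrt(7) x).
Fixed left endpoint y(0) = 2 ⇒ A = 2.
The right endpoint x = 1 is free, so the natural (transversality) condition is ∂L/∂y' |_{x=1} = 0, i.e. y'(1) = 0.
Compute y'(x) = A k sinh(k x) + B k cosh(k x), so
    y'(1) = A k sinh(k·1) + B k cosh(k·1) = 0
    ⇒ B = −A tanh(k·1) = − 2 tanh(sqrt(7)·1).
Therefore the extremal is
    y(x) = 2 cosh(sqrt(7) x) − 2 tanh(sqrt(7)·1) sinh(sqrt(7) x).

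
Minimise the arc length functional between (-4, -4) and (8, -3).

Arc-length functional: J[y] = ∫ sqrt(1 + (y')^2) dx.
Lagrangian L = sqrt(1 + (y')^2) has no explicit y dependence, so ∂L/∂y = 0 and the Euler-Lagrange equation gives
    d/dx( y' / sqrt(1 + (y')^2) ) = 0  ⇒  y' / sqrt(1 + (y')^2) = const.
Hence y' is constant, so y(x) is affine.
Fitting the endpoints (-4, -4) and (8, -3):
    slope m = ((-3) − (-4)) / (8 − (-4)) = 1/12,
    intercept c = (-4) − m·(-4) = -11/3.
Extremal: y(x) = (1/12) x - 11/3.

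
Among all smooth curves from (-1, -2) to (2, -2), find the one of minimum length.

Arc-length functional: J[y] = ∫ sqrt(1 + (y')^2) dx.
Lagrangian L = sqrt(1 + (y')^2) has no explicit y dependence, so ∂L/∂y = 0 and the Euler-Lagrange equation gives
    d/dx( y' / sqrt(1 + (y')^2) ) = 0  ⇒  y' / sqrt(1 + (y')^2) = const.
Hence y' is constant, so y(x) is affine.
Fitting the endpoints (-1, -2) and (2, -2):
    slope m = ((-2) − (-2)) / (2 − (-1)) = 0,
    intercept c = (-2) − m·(-1) = -2.
Extremal: y(x) = -2.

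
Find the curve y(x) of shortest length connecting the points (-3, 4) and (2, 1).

Arc-length functional: J[y] = ∫ sqrt(1 + (y')^2) dx.
Lagrangian L = sqrt(1 + (y')^2) has no explicit y dependence, so ∂L/∂y = 0 and the Euler-Lagrange equation gives
    d/dx( y' / sqrt(1 + (y')^2) ) = 0  ⇒  y' / sqrt(1 + (y')^2) = const.
Hence y' is constant, so y(x) is affine.
Fitting the endpoints (-3, 4) and (2, 1):
    slope m = (1 − 4) / (2 − (-3)) = -3/5,
    intercept c = 4 − m·(-3) = 11/5.
Extremal: y(x) = (-3/5) x + 11/5.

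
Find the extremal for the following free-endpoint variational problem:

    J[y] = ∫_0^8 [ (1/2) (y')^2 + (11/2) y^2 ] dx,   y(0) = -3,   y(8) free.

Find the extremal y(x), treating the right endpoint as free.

The Lagrangian L = (1/2) (y')^2 + (11/2) y^2 gives
    ∂L/∂y = 11 y,   ∂L/∂y' = y'.
Euler-Lagrange: y'' − 11 y = 0.
With k = sqrt(11), the general solution is
    y(x) = A cosh(sqrt(11) x) + B sinh(sqrt(11) x).
Fixed left endpoint y(0) = -3 ⇒ A = -3.
The right endpoint x = 8 is free, so the natural (transversality) condition is ∂L/∂y' |_{x=8} = 0, i.e. y'(8) = 0.
Compute y'(x) = A k sinh(k x) + B k cosh(k x), so
    y'(8) = A k sinh(k·8) + B k cosh(k·8) = 0
    ⇒ B = −A tanh(k·8) = 3 tanh(sqrt(11)·8).
Therefore the extremal is
    y(x) = −3 cosh(sqrt(11) x) + 3 tanh(sqrt(11)·8) sinh(sqrt(11) x).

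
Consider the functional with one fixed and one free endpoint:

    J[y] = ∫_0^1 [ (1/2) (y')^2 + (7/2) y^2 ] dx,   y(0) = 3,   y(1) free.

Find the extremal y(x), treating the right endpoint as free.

The Lagrangian L = (1/2) (y')^2 + (7/2) y^2 gives
    ∂L/∂y = 7 y,   ∂L/∂y' = y'.
Euler-Lagrange: y'' − 7 y = 0.
With k = sqrt(7), the general solution is
    y(x) = A cosh(sqrt(7) x) + B sinh(sqrt(7) x).
Fixed left endpoint y(0) = 3 ⇒ A = 3.
The right endpoint x = 1 is free, so the natural (transversality) condition is ∂L/∂y' |_{x=1} = 0, i.e. y'(1) = 0.
Compute y'(x) = A k sinh(k x) + B k cosh(k x), so
    y'(1) = A k sinh(k·1) + B k cosh(k·1) = 0
    ⇒ B = −A tanh(k·1) = − 3 tanh(sqrt(7)·1).
Therefore the extremal is
    y(x) = 3 cosh(sqrt(7) x) − 3 tanh(sqrt(7)·1) sinh(sqrt(7) x).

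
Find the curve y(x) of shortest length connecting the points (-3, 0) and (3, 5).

Arc-length functional: J[y] = ∫ sqrt(1 + (y')^2) dx.
Lagrangian L = sqrt(1 + (y')^2) has no explicit y dependence, so ∂L/∂y = 0 and the Euler-Lagrange equation gives
    d/dx( y' / sqrt(1 + (y')^2) ) = 0  ⇒  y' / sqrt(1 + (y')^2) = const.
Hence y' is constant, so y(x) is affine.
Fitting the endpoints (-3, 0) and (3, 5):
    slope m = (5 − 0) / (3 − (-3)) = 5/6,
    intercept c = 0 − m·(-3) = 5/2.
Extremal: y(x) = (5/6) x + 5/2.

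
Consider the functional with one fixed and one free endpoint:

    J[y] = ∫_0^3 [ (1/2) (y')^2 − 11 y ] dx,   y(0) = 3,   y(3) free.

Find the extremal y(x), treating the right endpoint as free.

The Lagrangian L = (1/2) (y')^2 − 11 y gives
    ∂L/∂y = −11,   ∂L/∂y' = y'.
Euler-Lagrange: d/dx(y') − (−11) = 0, i.e. y'' + 11 = 0, so
    y(x) = −(11/2) x^2 + C1 x + C2.
Fixed left endpoint y(0) = 3 ⇒ C2 = 3.
The right endpoint x = 3 is free, so the natural (transversality) condition is ∂L/∂y' |_{x=3} = 0, i.e. y'(3) = 0.
Compute y'(x) = −11 x + C1, so y'(3) = −33 + C1 = 0 ⇒ C1 = 33.
Therefore the extremal is
    y(x) = −(11/2) x^2 + 33 x + 3.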